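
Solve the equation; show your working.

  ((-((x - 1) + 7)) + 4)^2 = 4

Step 1. [((-((x - 1) + 7)) + 4)^2 = 4] 4 ≥ 0, LHS is (·)² — take ±√, so sqrt: (-((x - 1) + 7)) + 4 = 2 or -2.
Step 2. [(-((x - 1) + 7)) + 4 = 2 or -2] 4 comes off first (subtract 4), so sub: -((x - 1) + 7) = -2 or -6.
Step 3. [-((x - 1) + 7) = -2 or -6] leading − — multiply by −1, so neg: (x - 1) + 7 = 2 or 6.
Step 4. [(x - 1) + 7 = 2 or 6] peel the +7: subtract 7 from each side ⇒ sub: x - 1 = -5 or -1.
Step 5. [x - 1 = -5 or -1] -1 is outermost — add 1 both sides ⇒ sub: x = -4 or 0.

Answer: x ∈ {-4, 0}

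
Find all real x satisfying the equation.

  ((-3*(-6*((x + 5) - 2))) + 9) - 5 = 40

Step 1. [((-3*(-6*((x + 5) - 2))) + 9) - 5 = 40] peel the -5: add 5 from each side, so sub: (-3*(-6*((x + 5) - 2))) + 9 = 45.
Step 2. [(-3*(-6*((x + 5) - 2))) + 9 = 45] peel the +9: subtract 9 from each side. So sub: -3*(-6*((x + 5) - 2)) = 36.
Step 3. [-3*(-6*((x + 5) - 2)) = 36] leading coefficient -3: divide by -3 ⇒ div: -6*((x + 5) - 2) = -12.
Step 4. [-6*((x + 5) - 2) = -12] leading coefficient -6: divide by -6. So div: (x + 5) - 2 = 2.
Step 5. [(x + 5) - 2 = 2] 2 comes off first (add 2), so sub: x + 5 = 4.
Step 6. [x + 5 = 4] the outer +5 inverts by subtracting 5, so sub: x = -1.

Answer: x ∈ {-1}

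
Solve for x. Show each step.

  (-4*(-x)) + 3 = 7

Step 1. [(-4*(-x)) + 3 = 7] peel the +3: subtract 3 from each side ⇒ sub: -4*(-x) = 4.
Step 2. [-4*(-x) = 4] LHS = -4·(…); ÷-4 both sides, so div: -x = -1.
Step 3. [-x = -1] flip signs both sides ⇒ neg: x = 1.

Answer: x ∈ {1}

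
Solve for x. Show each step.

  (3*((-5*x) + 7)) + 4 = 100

Step 1. [(3*((-5*x) + 7)) + 4 = 100] peel the +4: subtract 4 from each side ⇒ sub: 3*((-5*x) + 7) = 96.
Step 2. [3*((-5*x) + 7) = 96] 3·(inner) — divide through by 3, so div: (-5*x) + 7 = 32.
Step 3. [(-5*x) + 7 = 32] peel the +7: subtract 7 from each side, so sub: -5*x = 25.
Step 4. [-5*x = 25] divide by the outer -5. So div: x = -5.

Answer: x ∈ {-5}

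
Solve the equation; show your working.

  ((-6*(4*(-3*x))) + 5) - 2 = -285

Step 1. [((-6*(4*(-3*x))) + 5) - 2 = -285] 2 comes off first (add 2). So sub: (-6*(4*(-3*x))) + 5 = -283.
Step 2. [(-6*(4*(-3*x))) + 5 = -283] 5 comes off first (subtract 5). So sub: -6*(4*(-3*x)) = -288.
Step 3. [-6*(4*(-3*x)) = -288] -6 out front; divide by -6, so div: 4*(-3*x) = 48.
Step 4. [4*(-3*x) = 48] leading coefficient 4: divide by 4, so div: -3*x = 12.
Step 5. [-3*x = 12] divide by the outer -3. So div: x = -4.

Answer: x ∈ {-4}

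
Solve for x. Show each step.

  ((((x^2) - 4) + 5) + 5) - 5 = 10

Step 1. [((((x^2) - 4) + 5) + 5) - 5 = 10] the outer -5 inverts by adding 5 ⇒ sub: (((x^2) - 4) + 5) + 5 = 15.
Step 2. [(((x^2) - 4) + 5) + 5 = 15] +5 is outermost — subtract 5 both sides, so sub: ((x^2) - 4) + 5 = 10.
Step 3. [((x^2) - 4) + 5 = 10] subtract 5: x sits inside (… + 5) ⇒ sub: (x^2) - 4 = 5.
Step 4. [(x^2) - 4 = 5] peel the -4: add 4 from each side. So sub: x^2 = 9.
Step 5. [x^2 = 9] LHS squared, RHS 9 ≥ 0: apply √ (±), so sqrt: x = 3 or -3.

Answer: x ∈ {-3, 3}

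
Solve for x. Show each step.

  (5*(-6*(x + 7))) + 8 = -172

Step 1. [(5*(-6*(x + 7))) + 8 = -172] subtract 8: x sits inside (… + 8), so sub: 5*(-6*(x + 7)) = -180.
Step 2. [5*(-6*(x + 7)) = -180] 5 out front; divide by 5. So div: -6*(x + 7) = -36.
Step 3. [-6*(x + 7) = -36] LHS = -6·(…); ÷-6 both sides, so div: x + 7 = 6.
Step 4. [x + 7 = 6] peel the +7: subtract 7 from each side. So sub: x = -1.

Answer: x ∈ {-1}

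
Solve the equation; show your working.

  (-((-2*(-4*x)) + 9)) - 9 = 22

Step 1. [(-((-2*(-4*x)) + 9)) - 9 = 22] add 9: x sits inside (… - 9) ⇒ sub: -((-2*(-4*x)) + 9) = 31.
Step 2. [-((-2*(-4*x)) + 9) = 31] leading − — multiply by −1 ⇒ neg: (-2*(-4*x)) + 9 = -31.
Step 3. [(-2*(-4*x)) + 9 = -31] +9 is outermost — subtract 9 both sides. So sub: -2*(-4*x) = -40.
Step 4. [-2*(-4*x) = -40] divide by the outer -2, so div: -4*x = 20.
Step 5. [-4*x = 20] -4 out front; divide by -4, so div: x = -5.

Answer: x ∈ {-5}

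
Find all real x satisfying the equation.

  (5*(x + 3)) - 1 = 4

Step 1. [(5*(x + 3)) - 1 = 4] the outer -1 inverts by adding 1, so sub: 5*(x + 3) = 5.
Step 2. [5*(x + 3) = 5] 5·(inner) — divide through by 5, so div: x + 3 = 1.
Step 3. [x + 3 = 1] subtract 3: x sits inside (… + 3), so sub: x = -2.

Answer: x ∈ {-2}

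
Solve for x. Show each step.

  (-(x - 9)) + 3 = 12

Step 1. [(-(x - 9)) + 3 = 12] +3 is outermost — subtract 3 both sides ⇒ sub: -(x - 9) = 9.
Step 2. [-(x - 9) = 9] flip signs both sides, so neg: x - 9 = -9.
Step 3. [x - 9 = -9] the outer -9 inverts by adding 9 ⇒ sub: x = 0.

Answer: x ∈ {0}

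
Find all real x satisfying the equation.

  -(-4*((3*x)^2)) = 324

Step 1. [-(-4*((3*x)^2)) = 324] leading − — multiply by −1. So neg: -4*((3*x)^2) = -324.
Step 2. [-4*((3*x)^2) = -324] LHS = -4·(…); ÷-4 both sides, so div: (3*x)^2 = 81.
Step 3. [(3*x)^2 = 81] √ both sides: 81 ≥ 0 gives two branches. So sqrt: 3*x = 9 or -9.
Step 4. [3*x = 9 or -9] leading coefficient 3: divide by 3. So div: x = 3 or -3.

Answer: x ∈ {-3, 3}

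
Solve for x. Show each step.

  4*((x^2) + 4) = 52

Step 1. [4*((x^2) + 4) = 52] 4 out front; divide by 4 ⇒ div: (x^2) + 4 = 13.
Step 2. [(x^2) + 4 = 13] the outer +4 inverts by subtracting 4. So sub: x^2 = 9.
Step 3. [x^2 = 9] LHS squared, RHS 9 ≥ 0: apply √ (±), so sqrt: x = 3 or -3.

Answer: x ∈ {-3, 3}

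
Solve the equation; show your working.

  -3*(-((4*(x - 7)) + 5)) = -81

Step 1. [-3*(-((4*(x - 7)) + 5)) = -81] -3 out front; divide by -3. So div: -((4*(x - 7)) + 5) = 27.
Step 2. [-((4*(x - 7)) + 5) = 27] LHS negated; negate both sides ⇒ neg: (4*(x - 7)) + 5 = -27.
Step 3. [(4*(x - 7)) + 5 = -27] peel the +5: subtract 5 from each side ⇒ sub: 4*(x - 7) = -32.
Step 4. [4*(x - 7) = -32] 4·(inner) — divide through by 4 ⇒ div: x - 7 = -8.
Step 5. [x - 7 = -8] the outer -7 inverts by adding 7 ⇒ sub: x = -1.

Answer: x ∈ {-1}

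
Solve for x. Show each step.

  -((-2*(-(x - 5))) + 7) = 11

Step 1. [-((-2*(-(x - 5))) + 7) = 11] flip signs both sides, so neg: (-2*(-(x - 5))) + 7 = -11.
Step 2. [(-2*(-(x - 5))) + 7 = -11] 7 comes off first (subtract 7). So sub: -2*(-(x - 5)) = -18.
Step 3. [-2*(-(x - 5)) = -18] -2·(inner) — divide through by -2 ⇒ div: -(x - 5) = 9.
Step 4. [-(x - 5) = 9] flip signs both sides, so neg: x - 5 = -9.
Step 5. [x - 5 = -9] peel the -5: add 5 from each side ⇒ sub: x = -4.

Answer: x ∈ {-4}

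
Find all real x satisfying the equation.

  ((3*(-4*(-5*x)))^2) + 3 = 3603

Step 1. [((3*(-4*(-5*x)))^2) + 3 = 3603] 3 comes off first (subtract 3). So sub: (3*(-4*(-5*x)))^2 = 3600.
Step 2. [(3*(-4*(-5*x)))^2 = 3600] √ both sides: 3600 ≥ 0 gives two branches. So sqrt: 3*(-4*(-5*x)) = 60 or -60.
Step 3. [3*(-4*(-5*x)) = 60 or -60] LHS = 3·(…); ÷3 both sides ⇒ div: -4*(-5*x) = 20 or -20.
Step 4. [-4*(-5*x) = 20 or -20] -4 out front; divide by -4 ⇒ div: -5*x = -5 or 5.
Step 5. [-5*x = -5 or 5] LHS = -5·(…); ÷-5 both sides ⇒ div: x = 1 or -1.

Answer: x ∈ {-1, 1}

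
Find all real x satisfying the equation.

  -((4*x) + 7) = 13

Step 1. [-((4*x) + 7) = 13] LHS negated; negate both sides, so neg: (4*x) + 7 = -13.
Step 2. [(4*x) + 7 = -13] +7 is outermost — subtract 7 both sides ⇒ sub: 4*x = -20.
Step 3. [4*x = -20] divide by the outer 4, so div: x = -5.

Answer: x ∈ {-5}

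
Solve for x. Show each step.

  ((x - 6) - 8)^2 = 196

Step 1. [((x - 6) - 8)^2 = 196] √ both sides: 196 ≥ 0 gives two branches. So sqrt: (x - 6) - 8 = 14 or -14.
Step 2. [(x - 6) - 8 = 14 or -14] peel the -8: add 8 from each side ⇒ sub: x - 6 = 22 or -6.
Step 3. [x - 6 = 22 or -6] 6 comes off first (add 6), so sub: x = 28 or 0.

Answer: x ∈ {0, 28}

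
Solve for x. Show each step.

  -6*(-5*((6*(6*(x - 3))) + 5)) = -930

Step 1. [-6*(-5*((6*(6*(x - 3))) + 5)) = -930] -6 out front; divide by -6. So div: -5*((6*(6*(x - 3))) + 5) = 155.
Step 2. [-5*((6*(6*(x - 3))) + 5) = 155] LHS = -5·(…); ÷-5 both sides, so div: (6*(6*(x - 3))) + 5 = -31.
Step 3. [(6*(6*(x - 3))) + 5 = -31] peel the +5: subtract 5 from each side. So sub: 6*(6*(x - 3)) = -36.
Step 4. [6*(6*(x - 3)) = -36] 6·(inner) — divide through by 6, so div: 6*(x - 3) = -6.
Step 5. [6*(x - 3) = -6] LHS = 6·(…); ÷6 both sides, so div: x - 3 = -1.
Step 6. [x - 3 = -1] -3 is outermost — add 3 both sides. So sub: x = 2.

Answer: x ∈ {2}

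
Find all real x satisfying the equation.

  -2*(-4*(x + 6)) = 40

Step 1. [-2*(-4*(x + 6)) = 40] LHS = -2·(…); ÷-2 both sides. So div: -4*(x + 6) = -20.
Step 2. [-4*(x + 6) = -20] divide by the outer -4, so div: x + 6 = 5.
Step 3. [x + 6 = 5] the outer +6 inverts by subtracting 6, so sub: x = -1.

Answer: x ∈ {-1}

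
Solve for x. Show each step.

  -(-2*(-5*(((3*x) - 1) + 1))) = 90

Step 1. [-(-2*(-5*(((3*x) - 1) + 1))) = 90] leading − — multiply by −1 ⇒ neg: -2*(-5*(((3*x) - 1) + 1)) = -90.
Step 2. [-2*(-5*(((3*x) - 1) + 1)) = -90] leading coefficient -2: divide by -2. So div: -5*(((3*x) - 1) + 1) = 45.
Step 3. [-5*(((3*x) - 1) + 1) = 45] -5·(inner) — divide through by -5. So div: ((3*x) - 1) + 1 = -9.
Step 4. [((3*x) - 1) + 1 = -9] 1 comes off first (subtract 1), so sub: (3*x) - 1 = -10.
Step 5. [(3*x) - 1 = -10] 1 comes off first (add 1), so sub: 3*x = -9.
Step 6. [3*x = -9] divide by the outer 3, so div: x = -3.

Answer: x ∈ {-3}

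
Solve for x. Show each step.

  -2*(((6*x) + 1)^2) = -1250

Step 1. [-2*(((6*x) + 1)^2) = -1250] -2 out front; divide by -2, so div: ((6*x) + 1)^2 = 625.
Step 2. [((6*x) + 1)^2 = 625] √ both sides: 625 ≥ 0 gives two branches, so sqrt: (6*x) + 1 = 25 or -25.
Step 3. [(6*x) + 1 = 25 or -25] the outer +1 inverts by subtracting 1, so sub: 6*x = 24 or -26.
Step 4. [6*x = 24 or -26] LHS = 6·(…); ÷6 both sides ⇒ div: x = 4 or -13/3.

Answer: x ∈ {-13/3, 4}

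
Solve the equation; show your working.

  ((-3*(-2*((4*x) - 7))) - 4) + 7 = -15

Step 1. [((-3*(-2*((4*x) - 7))) - 4) + 7 = -15] peel the +7: subtract 7 from each side, so sub: (-3*(-2*((4*x) - 7))) - 4 = -22.
Step 2. [(-3*(-2*((4*x) - 7))) - 4 = -22] 4 comes off first (add 4), so sub: -3*(-2*((4*x) - 7)) = -18.
Step 3. [-3*(-2*((4*x) - 7)) = -18] -3 out front; divide by -3, so div: -2*((4*x) - 7) = 6.
Step 4. [-2*((4*x) - 7) = 6] divide by the outer -2, so div: (4*x) - 7 = -3.
Step 5. [(4*x) - 7 = -3] add 7: x sits inside (… - 7) ⇒ sub: 4*x = 4.
Step 6. [4*x = 4] divide by the outer 4, so div: x = 1.

Answer: x ∈ {1}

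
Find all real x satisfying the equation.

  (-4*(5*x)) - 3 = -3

Step 1. [(-4*(5*x)) - 3 = -3] add 3: x sits inside (… - 3), so sub: -4*(5*x) = 0.
Step 2. [-4*(5*x) = 0] leading coefficient -4: divide by -4, so div: 5*x = 0.
Step 3. [5*x = 0] 5·(inner) — divide through by 5. So div: x = 0.

Answer: x ∈ {0}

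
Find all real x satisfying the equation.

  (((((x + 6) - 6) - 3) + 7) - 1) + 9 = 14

Step 1. [(((((x + 6) - 6) - 3) + 7) - 1) + 9 = 14] 9 comes off first (subtract 9), so sub: ((((x + 6) - 6) - 3) + 7) - 1 = 5.
Step 2. [((((x + 6) - 6) - 3) + 7) - 1 = 5] 1 comes off first (add 1) ⇒ sub: (((x + 6) - 6) - 3) + 7 = 6.
Step 3. [(((x + 6) - 6) - 3) + 7 = 6] 7 comes off first (subtract 7). So sub: ((x + 6) - 6) - 3 = -1.
Step 4. [((x + 6) - 6) - 3 = -1] -3 is outermost — add 3 both sides. So sub: (x + 6) - 6 = 2.
Step 5. [(x + 6) - 6 = 2] the outer -6 inverts by adding 6 ⇒ sub: x + 6 = 8.
Step 6. [x + 6 = 8] subtract 6: x sits inside (… + 6). So sub: x = 2.

Answer: x ∈ {2}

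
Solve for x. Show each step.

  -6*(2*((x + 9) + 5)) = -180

Step 1. [-6*(2*((x + 9) + 5)) = -180] -6 out front; divide by -6 ⇒ div: 2*((x + 9) + 5) = 30.
Step 2. [2*((x + 9) + 5) = 30] 2·(inner) — divide through by 2, so div: (x + 9) + 5 = 15.
Step 3. [(x + 9) + 5 = 15] +5 is outermost — subtract 5 both sides. So sub: x + 9 = 10.
Step 4. [x + 9 = 10] the outer +9 inverts by subtracting 9, so sub: x = 1.

Answer: x ∈ {1}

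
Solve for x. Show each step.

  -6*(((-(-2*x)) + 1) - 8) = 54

Step 1. [-6*(((-(-2*x)) + 1) - 8) = 54] LHS = -6·(…); ÷-6 both sides. So div: ((-(-2*x)) + 1) - 8 = -9.
Step 2. [((-(-2*x)) + 1) - 8 = -9] the outer -8 inverts by adding 8 ⇒ sub: (-(-2*x)) + 1 = -1.
Step 3. [(-(-2*x)) + 1 = -1] subtract 1: x sits inside (… + 1). So sub: -(-2*x) = -2.
Step 4. [-(-2*x) = -2] leading − — multiply by −1 ⇒ neg: -2*x = 2.
Step 5. [-2*x = 2] -2·(inner) — divide through by -2, so div: x = -1.

Answer: x ∈ {-1}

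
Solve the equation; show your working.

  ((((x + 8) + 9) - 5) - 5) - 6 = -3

Step 1. [((((x + 8) + 9) - 5) - 5) - 6 = -3] add 6: x sits inside (… - 6), so sub: (((x + 8) + 9) - 5) - 5 = 3.
Step 2. [(((x + 8) + 9) - 5) - 5 = 3] add 5: x sits inside (… - 5) ⇒ sub: ((x + 8) + 9) - 5 = 8.
Step 3. [((x + 8) + 9) - 5 = 8] the outer -5 inverts by adding 5, so sub: (x + 8) + 9 = 13.
Step 4. [(x + 8) + 9 = 13] subtract 9: x sits inside (… + 9), so sub: x + 8 = 4.
Step 5. [x + 8 = 4] subtract 8: x sits inside (… + 8) ⇒ sub: x = -4.

Answer: x ∈ {-4}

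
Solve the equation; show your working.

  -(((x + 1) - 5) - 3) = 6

Step 1. [-(((x + 1) - 5) - 3) = 6] leading − — multiply by −1. So neg: ((x + 1) - 5) - 3 = -6.
Step 2. [((x + 1) - 5) - 3 = -6] add 3: x sits inside (… - 3), so sub: (x + 1) - 5 = -3.
Step 3. [(x + 1) - 5 = -3] -5 is outermost — add 5 both sides, so sub: x + 1 = 2.
Step 4. [x + 1 = 2] subtract 1: x sits inside (… + 1), so sub: x = 1.

Answer: x ∈ {1}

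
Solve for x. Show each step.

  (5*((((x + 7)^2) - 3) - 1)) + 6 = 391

Step 1. [(5*((((x + 7)^2) - 3) - 1)) + 6 = 391] the outer +6 inverts by subtracting 6. So sub: 5*((((x + 7)^2) - 3) - 1) = 385.
Step 2. [5*((((x + 7)^2) - 3) - 1) = 385] 5 out front; divide by 5 ⇒ div: (((x + 7)^2) - 3) - 1 = 77.
Step 3. [(((x + 7)^2) - 3) - 1 = 77] 1 comes off first (add 1). So sub: ((x + 7)^2) - 3 = 78.
Step 4. [((x + 7)^2) - 3 = 78] the outer -3 inverts by adding 3 ⇒ sub: (x + 7)^2 = 81.
Step 5. [(x + 7)^2 = 81] √ both sides: 81 ≥ 0 gives two branches. So sqrt: x + 7 = 9 or -9.
Step 6. [x + 7 = 9 or -9] peel the +7: subtract 7 from each side, so sub: x = 2 or -16.

Answer: x ∈ {-16, 2}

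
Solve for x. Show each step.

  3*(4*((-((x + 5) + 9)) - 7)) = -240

Step 1. [3*(4*((-((x + 5) + 9)) - 7)) = -240] divide by the outer 3, so div: 4*((-((x + 5) + 9)) - 7) = -80.
Step 2. [4*((-((x + 5) + 9)) - 7) = -80] 4·(inner) — divide through by 4. So div: (-((x + 5) + 9)) - 7 = -20.
Step 3. [(-((x + 5) + 9)) - 7 = -20] 7 comes off first (add 7), so sub: -((x + 5) + 9) = -13.
Step 4. [-((x + 5) + 9) = -13] flip signs both sides ⇒ neg: (x + 5) + 9 = 13.
Step 5. [(x + 5) + 9 = 13] +9 is outermost — subtract 9 both sides ⇒ sub: x + 5 = 4.
Step 6. [x + 5 = 4] the outer +5 inverts by subtracting 5. So sub: x = -1.

Answer: x ∈ {-1}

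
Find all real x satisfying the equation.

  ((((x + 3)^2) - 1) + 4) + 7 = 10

Step 1. [((((x + 3)^2) - 1) + 4) + 7 = 10] +7 is outermost — subtract 7 both sides. So sub: (((x + 3)^2) - 1) + 4 = 3.
Step 2. [(((x + 3)^2) - 1) + 4 = 3] the outer +4 inverts by subtracting 4 ⇒ sub: ((x + 3)^2) - 1 = -1.
Step 3. [((x + 3)^2) - 1 = -1] add 1: x sits inside (… - 1) ⇒ sub: (x + 3)^2 = 0.
Step 4. [(x + 3)^2 = 0] 0 ≥ 0, LHS is (·)² — take ±√, so sqrt: x + 3 = 0.
Step 5. [x + 3 = 0] subtract 3: x sits inside (… + 3) ⇒ sub: x = -3.

Answer: x ∈ {-3}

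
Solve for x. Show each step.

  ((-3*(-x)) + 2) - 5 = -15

Step 1. [((-3*(-x)) + 2) - 5 = -15] the outer -5 inverts by adding 5, so sub: (-3*(-x)) + 2 = -10.
Step 2. [(-3*(-x)) + 2 = -10] +2 is outermost — subtract 2 both sides. So sub: -3*(-x) = -12.
Step 3. [-3*(-x) = -12] divide by the outer -3, so div: -x = 4.
Step 4. [-x = 4] leading − — multiply by −1 ⇒ neg: x = -4.

Answer: x ∈ {-4}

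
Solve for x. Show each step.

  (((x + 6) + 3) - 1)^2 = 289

Step 1. [(((x + 6) + 3) - 1)^2 = 289] LHS squared, RHS 289 ≥ 0: apply √ (±) ⇒ sqrt: ((x + 6) + 3) - 1 = 17 or -17.
Step 2. [((x + 6) + 3) - 1 = 17 or -17] -1 is outermost — add 1 both sides ⇒ sub: (x + 6) + 3 = 18 or -16.
Step 3. [(x + 6) + 3 = 18 or -16] +3 is outermost — subtract 3 both sides, so sub: x + 6 = 15 or -19.
Step 4. [x + 6 = 15 or -19] subtract 6: x sits inside (… + 6) ⇒ sub: x = 9 or -25.

Answer: x ∈ {-25, 9}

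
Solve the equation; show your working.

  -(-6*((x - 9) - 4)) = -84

Step 1. [-(-6*((x - 9) - 4)) = -84] leading − — multiply by −1 ⇒ neg: -6*((x - 9) - 4) = 84.
Step 2. [-6*((x - 9) - 4) = 84] -6·(inner) — divide through by -6. So div: (x - 9) - 4 = -14.
Step 3. [(x - 9) - 4 = -14] peel the -4: add 4 from each side ⇒ sub: x - 9 = -10.
Step 4. [x - 9 = -10] peel the -9: add 9 from each side. So sub: x = -1.

Answer: x ∈ {-1}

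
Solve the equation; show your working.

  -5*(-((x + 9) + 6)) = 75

Step 1. [-5*(-((x + 9) + 6)) = 75] leading coefficient -5: divide by -5, so div: -((x + 9) + 6) = -15.
Step 2. [-((x + 9) + 6) = -15] flip signs both sides, so neg: (x + 9) + 6 = 15.
Step 3. [(x + 9) + 6 = 15] subtract 6: x sits inside (… + 6), so sub: x + 9 = 9.
Step 4. [x + 9 = 9] 9 comes off first (subtract 9). So sub: x = 0.

Answer: x ∈ {0}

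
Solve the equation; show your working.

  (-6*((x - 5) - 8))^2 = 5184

Step 1. [(-6*((x - 5) - 8))^2 = 5184] 5184 ≥ 0, LHS is (·)² — take ±√, so sqrt: -6*((x - 5) - 8) = 72 or -72.
Step 2. [-6*((x - 5) - 8) = 72 or -72] LHS = -6·(…); ÷-6 both sides ⇒ div: (x - 5) - 8 = -12 or 12.
Step 3. [(x - 5) - 8 = -12 or 12] the outer -8 inverts by adding 8. So sub: x - 5 = -4 or 20.
Step 4. [x - 5 = -4 or 20] peel the -5: add 5 from each side. So sub: x = 1 or 25.

Answer: x ∈ {1, 25}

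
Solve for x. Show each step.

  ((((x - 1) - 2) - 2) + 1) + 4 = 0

Step 1. [((((x - 1) - 2) - 2) + 1) + 4 = 0] the outer +4 inverts by subtracting 4 ⇒ sub: (((x - 1) - 2) - 2) + 1 = -4.
Step 2. [(((x - 1) - 2) - 2) + 1 = -4] peel the +1: subtract 1 from each side, so sub: ((x - 1) - 2) - 2 = -5.
Step 3. [((x - 1) - 2) - 2 = -5] the outer -2 inverts by adding 2 ⇒ sub: (x - 1) - 2 = -3.
Step 4. [(x - 1) - 2 = -3] peel the -2: add 2 from each side. So sub: x - 1 = -1.
Step 5. [x - 1 = -1] the outer -1 inverts by adding 1 ⇒ sub: x = 0.

Answer: x ∈ {0}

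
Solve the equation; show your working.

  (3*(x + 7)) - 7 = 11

Step 1. [(3*(x + 7)) - 7 = 11] the outer -7 inverts by adding 7. So sub: 3*(x + 7) = 18.
Step 2. [3*(x + 7) = 18] LHS = 3·(…); ÷3 both sides. So div: x + 7 = 6.
Step 3. [x + 7 = 6] peel the +7: subtract 7 from each side, so sub: x = -1.

Answer: x ∈ {-1}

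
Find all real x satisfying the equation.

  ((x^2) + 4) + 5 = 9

Step 1. [((x^2) + 4) + 5 = 9] +5 is outermost — subtract 5 both sides ⇒ sub: (x^2) + 4 = 4.
Step 2. [(x^2) + 4 = 4] peel the +4: subtract 4 from each side ⇒ sub: x^2 = 0.
Step 3. [x^2 = 0] LHS squared, RHS 0 ≥ 0: apply √ (±). So sqrt: x = 0.

Answer: x ∈ {0}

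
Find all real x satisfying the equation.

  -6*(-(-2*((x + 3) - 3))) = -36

Step 1. [-6*(-(-2*((x + 3) - 3))) = -36] leading coefficient -6: divide by -6. So div: -(-2*((x + 3) - 3)) = 6.
Step 2. [-(-2*((x + 3) - 3)) = 6] leading − — multiply by −1. So neg: -2*((x + 3) - 3) = -6.
Step 3. [-2*((x + 3) - 3) = -6] LHS = -2·(…); ÷-2 both sides. So div: (x + 3) - 3 = 3.
Step 4. [(x + 3) - 3 = 3] the outer -3 inverts by adding 3. So sub: x + 3 = 6.
Step 5. [x + 3 = 6] +3 is outermost — subtract 3 both sides ⇒ sub: x = 3.

Answer: x ∈ {3}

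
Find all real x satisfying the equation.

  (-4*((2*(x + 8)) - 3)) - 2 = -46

Step 1. [(-4*((2*(x + 8)) - 3)) - 2 = -46] -2 is outermost — add 2 both sides, so sub: -4*((2*(x + 8)) - 3) = -44.
Step 2. [-4*((2*(x + 8)) - 3) = -44] -4 out front; divide by -4 ⇒ div: (2*(x + 8)) - 3 = 11.
Step 3. [(2*(x + 8)) - 3 = 11] peel the -3: add 3 from each side. So sub: 2*(x + 8) = 14.
Step 4. [2*(x + 8) = 14] LHS = 2·(…); ÷2 both sides ⇒ div: x + 8 = 7.
Step 5. [x + 8 = 7] subtract 8: x sits inside (… + 8). So sub: x = -1.

Answer: x ∈ {-1}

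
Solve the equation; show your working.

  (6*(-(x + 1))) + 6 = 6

Step 1. [(6*(-(x + 1))) + 6 = 6] 6 divides every term; factor it out, so factor: (-(x + 1)) + 1 = 1.
Step 2. [(-(x + 1)) + 1 = 1] +1 is outermost — subtract 1 both sides, so sub: -(x + 1) = 0.
Step 3. [-(x + 1) = 0] flip signs both sides. So neg: x + 1 = 0.
Step 4. [x + 1 = 0] peel the +1: subtract 1 from each side, so sub: x = -1.

Answer: x ∈ {-1}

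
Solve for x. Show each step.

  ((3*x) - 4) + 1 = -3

Step 1. [((3*x) - 4) + 1 = -3] 1 comes off first (subtract 1). So sub: (3*x) - 4 = -4.
Step 2. [(3*x) - 4 = -4] the outer -4 inverts by adding 4, so sub: 3*x = 0.
Step 3. [3*x = 0] 3 out front; divide by 3. So div: x = 0.

Answer: x ∈ {0}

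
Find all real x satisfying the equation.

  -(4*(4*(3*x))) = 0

Step 1. [-(4*(4*(3*x))) = 0] leading − — multiply by −1. So neg: 4*(4*(3*x)) = 0.
Step 2. [4*(4*(3*x)) = 0] 4·(inner) — divide through by 4. So div: 4*(3*x) = 0.
Step 3. [4*(3*x) = 0] 4 out front; divide by 4, so div: 3*x = 0.
Step 4. [3*x = 0] 3 out front; divide by 3, so div: x = 0.

Answer: x ∈ {0}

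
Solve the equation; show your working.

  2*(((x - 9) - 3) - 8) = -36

Step 1. [2*(((x - 9) - 3) - 8) = -36] LHS = 2·(…); ÷2 both sides ⇒ div: ((x - 9) - 3) - 8 = -18.
Step 2. [((x - 9) - 3) - 8 = -18] the outer -8 inverts by adding 8, so sub: (x - 9) - 3 = -10.
Step 3. [(x - 9) - 3 = -10] 3 comes off first (add 3). So sub: x - 9 = -7.
Step 4. [x - 9 = -7] the outer -9 inverts by adding 9 ⇒ sub: x = 2.

Answer: x ∈ {2}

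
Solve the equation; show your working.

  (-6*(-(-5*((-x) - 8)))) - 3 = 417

Step 1. [(-6*(-(-5*((-x) - 8)))) - 3 = 417] add 3: x sits inside (… - 3) ⇒ sub: -6*(-(-5*((-x) - 8))) = 420.
Step 2. [-6*(-(-5*((-x) - 8))) = 420] -6·(inner) — divide through by -6. So div: -(-5*((-x) - 8)) = -70.
Step 3. [-(-5*((-x) - 8)) = -70] leading − — multiply by −1, so neg: -5*((-x) - 8) = 70.
Step 4. [-5*((-x) - 8) = 70] -5·(inner) — divide through by -5, so div: (-x) - 8 = -14.
Step 5. [(-x) - 8 = -14] peel the -8: add 8 from each side. So sub: -x = -6.
Step 6. [-x = -6] LHS negated; negate both sides. So neg: x = 6.

Answer: x ∈ {6}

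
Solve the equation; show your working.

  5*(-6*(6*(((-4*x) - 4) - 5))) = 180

Step 1. [5*(-6*(6*(((-4*x) - 4) - 5))) = 180] LHS = 5·(…); ÷5 both sides ⇒ div: -6*(6*(((-4*x) - 4) - 5)) = 36.
Step 2. [-6*(6*(((-4*x) - 4) - 5)) = 36] LHS = -6·(…); ÷-6 both sides. So div: 6*(((-4*x) - 4) - 5) = -6.
Step 3. [6*(((-4*x) - 4) - 5) = -6] leading coefficient 6: divide by 6 ⇒ div: ((-4*x) - 4) - 5 = -1.
Step 4. [((-4*x) - 4) - 5 = -1] add 5: x sits inside (… - 5). So sub: (-4*x) - 4 = 4.
Step 5. [(-4*x) - 4 = 4] common factor -4 (LHS and 4) — divide through ⇒ factor: x + 1 = -1.
Step 6. [x + 1 = -1] +1 is outermost — subtract 1 both sides. So sub: x = -2.

Answer: x ∈ {-2}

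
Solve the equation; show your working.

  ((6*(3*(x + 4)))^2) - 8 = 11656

Step 1. [((6*(3*(x + 4)))^2) - 8 = 11656] 8 comes off first (add 8), so sub: (6*(3*(x + 4)))^2 = 11664.
Step 2. [(6*(3*(x + 4)))^2 = 11664] √ both sides: 11664 ≥ 0 gives two branches. So sqrt: 6*(3*(x + 4)) = 108 or -108.
Step 3. [6*(3*(x + 4)) = 108 or -108] 6 out front; divide by 6, so div: 3*(x + 4) = 18 or -18.
Step 4. [3*(x + 4) = 18 or -18] divide by the outer 3. So div: x + 4 = 6 or -6.
Step 5. [x + 4 = 6 or -6] subtract 4: x sits inside (… + 4), so sub: x = 2 or -10.

Answer: x ∈ {-10, 2}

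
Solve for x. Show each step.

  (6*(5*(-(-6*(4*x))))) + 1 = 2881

Step 1. [(6*(5*(-(-6*(4*x))))) + 1 = 2881] 1 comes off first (subtract 1). So sub: 6*(5*(-(-6*(4*x)))) = 2880.
Step 2. [6*(5*(-(-6*(4*x)))) = 2880] divide by the outer 6 ⇒ div: 5*(-(-6*(4*x))) = 480.
Step 3. [5*(-(-6*(4*x))) = 480] 5 out front; divide by 5 ⇒ div: -(-6*(4*x)) = 96.
Step 4. [-(-6*(4*x)) = 96] leading − — multiply by −1, so neg: -6*(4*x) = -96.
Step 5. [-6*(4*x) = -96] LHS = -6·(…); ÷-6 both sides. So div: 4*x = 16.
Step 6. [4*x = 16] LHS = 4·(…); ÷4 both sides, so div: x = 4.

Answer: x ∈ {4}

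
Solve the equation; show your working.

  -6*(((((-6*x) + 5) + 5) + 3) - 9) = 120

Step 1. [-6*(((((-6*x) + 5) + 5) + 3) - 9) = 120] -6 out front; divide by -6 ⇒ div: ((((-6*x) + 5) + 5) + 3) - 9 = -20.
Step 2. [((((-6*x) + 5) + 5) + 3) - 9 = -20] the outer -9 inverts by adding 9, so sub: (((-6*x) + 5) + 5) + 3 = -11.
Step 3. [(((-6*x) + 5) + 5) + 3 = -11] 3 comes off first (subtract 3). So sub: ((-6*x) + 5) + 5 = -14.
Step 4. [((-6*x) + 5) + 5 = -14] 5 comes off first (subtract 5) ⇒ sub: (-6*x) + 5 = -19.
Step 5. [(-6*x) + 5 = -19] subtract 5: x sits inside (… + 5). So sub: -6*x = -24.
Step 6. [-6*x = -24] -6 out front; divide by -6. So div: x = 4.

Answer: x ∈ {4}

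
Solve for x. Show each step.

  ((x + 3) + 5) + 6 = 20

Step 1. [((x + 3) + 5) + 6 = 20] peel the +6: subtract 6 from each side ⇒ sub: (x + 3) + 5 = 14.
Step 2. [(x + 3) + 5 = 14] subtract 5: x sits inside (… + 5), so sub: x + 3 = 9.
Step 3. [x + 3 = 9] subtract 3: x sits inside (… + 3). So sub: x = 6.

Answer: x ∈ {6}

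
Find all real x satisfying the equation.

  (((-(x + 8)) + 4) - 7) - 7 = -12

Step 1. [(((-(x + 8)) + 4) - 7) - 7 = -12] the outer -7 inverts by adding 7. So sub: ((-(x + 8)) + 4) - 7 = -5.
Step 2. [((-(x + 8)) + 4) - 7 = -5] the outer -7 inverts by adding 7 ⇒ sub: (-(x + 8)) + 4 = 2.
Step 3. [(-(x + 8)) + 4 = 2] +4 is outermost — subtract 4 both sides, so sub: -(x + 8) = -2.
Step 4. [-(x + 8) = -2] flip signs both sides ⇒ neg: x + 8 = 2.
Step 5. [x + 8 = 2] +8 is outermost — subtract 8 both sides ⇒ sub: x = -6.

Answer: x ∈ {-6}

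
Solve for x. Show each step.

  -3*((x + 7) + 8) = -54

Step 1. [-3*((x + 7) + 8) = -54] -3·(inner) — divide through by -3. So div: (x + 7) + 8 = 18.
Step 2. [(x + 7) + 8 = 18] peel the +8: subtract 8 from each side. So sub: x + 7 = 10.
Step 3. [x + 7 = 10] subtract 7: x sits inside (… + 7) ⇒ sub: x = 3.

Answer: x ∈ {3}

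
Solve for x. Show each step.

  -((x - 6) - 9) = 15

Step 1. [-((x - 6) - 9) = 15] LHS negated; negate both sides, so neg: (x - 6) - 9 = -15.
Step 2. [(x - 6) - 9 = -15] peel the -9: add 9 from each side. So sub: x - 6 = -6.
Step 3. [x - 6 = -6] peel the -6: add 6 from each side. So sub: x = 0.

Answer: x ∈ {0}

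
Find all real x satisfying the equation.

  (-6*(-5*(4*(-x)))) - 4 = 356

Step 1. [(-6*(-5*(4*(-x)))) - 4 = 356] -4 is outermost — add 4 both sides. So sub: -6*(-5*(4*(-x))) = 360.
Step 2. [-6*(-5*(4*(-x))) = 360] leading coefficient -6: divide by -6, so div: -5*(4*(-x)) = -60.
Step 3. [-5*(4*(-x)) = -60] leading coefficient -5: divide by -5, so div: 4*(-x) = 12.
Step 4. [4*(-x) = 12] divide by the outer 4. So div: -x = 3.
Step 5. [-x = 3] flip signs both sides. So neg: x = -3.

Answer: x ∈ {-3}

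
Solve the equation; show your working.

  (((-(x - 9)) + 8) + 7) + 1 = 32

Step 1. [(((-(x - 9)) + 8) + 7) + 1 = 32] +1 is outermost — subtract 1 both sides, so sub: ((-(x - 9)) + 8) + 7 = 31.
Step 2. [((-(x - 9)) + 8) + 7 = 31] +7 is outermost — subtract 7 both sides. So sub: (-(x - 9)) + 8 = 24.
Step 3. [(-(x - 9)) + 8 = 24] +8 is outermost — subtract 8 both sides. So sub: -(x - 9) = 16.
Step 4. [-(x - 9) = 16] leading − — multiply by −1 ⇒ neg: x - 9 = -16.
Step 5. [x - 9 = -16] 9 comes off first (add 9) ⇒ sub: x = -7.

Answer: x ∈ {-7}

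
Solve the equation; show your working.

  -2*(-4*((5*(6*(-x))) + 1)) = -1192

Step 1. [-2*(-4*((5*(6*(-x))) + 1)) = -1192] -2 out front; divide by -2 ⇒ div: -4*((5*(6*(-x))) + 1) = 596.
Step 2. [-4*((5*(6*(-x))) + 1) = 596] -4·(inner) — divide through by -4, so div: (5*(6*(-x))) + 1 = -149.
Step 3. [(5*(6*(-x))) + 1 = -149] 1 comes off first (subtract 1). So sub: 5*(6*(-x)) = -150.
Step 4. [5*(6*(-x)) = -150] LHS = 5·(…); ÷5 both sides ⇒ div: 6*(-x) = -30.
Step 5. [6*(-x) = -30] 6·(inner) — divide through by 6, so div: -x = -5.
Step 6. [-x = -5] LHS negated; negate both sides. So neg: x = 5.

Answer: x ∈ {5}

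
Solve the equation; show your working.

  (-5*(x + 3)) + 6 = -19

Step 1. [(-5*(x + 3)) + 6 = -19] +6 is outermost — subtract 6 both sides ⇒ sub: -5*(x + 3) = -25.
Step 2. [-5*(x + 3) = -25] -5 out front; divide by -5. So div: x + 3 = 5.
Step 3. [x + 3 = 5] +3 is outermost — subtract 3 both sides. So sub: x = 2.

Answer: x ∈ {2}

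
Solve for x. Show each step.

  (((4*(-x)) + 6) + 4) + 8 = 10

Step 1. [(((4*(-x)) + 6) + 4) + 8 = 10] subtract 8: x sits inside (… + 8). So sub: ((4*(-x)) + 6) + 4 = 2.
Step 2. [((4*(-x)) + 6) + 4 = 2] peel the +4: subtract 4 from each side. So sub: (4*(-x)) + 6 = -2.
Step 3. [(4*(-x)) + 6 = -2] subtract 6: x sits inside (… + 6) ⇒ sub: 4*(-x) = -8.
Step 4. [4*(-x) = -8] LHS = 4·(…); ÷4 both sides ⇒ div: -x = -2.
Step 5. [-x = -2] flip signs both sides ⇒ neg: x = 2.

Answer: x ∈ {2}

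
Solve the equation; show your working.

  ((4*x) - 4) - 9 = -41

Step 1. [((4*x) - 4) - 9 = -41] peel the -9: add 9 from each side, so sub: (4*x) - 4 = -32.
Step 2. [(4*x) - 4 = -32] 4 | LHS and 4 | -32: pull 4 out ⇒ factor: x - 1 = -8.
Step 3. [x - 1 = -8] the outer -1 inverts by adding 1. So sub: x = -7.

Answer: x ∈ {-7}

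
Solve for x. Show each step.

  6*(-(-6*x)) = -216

Step 1. [6*(-(-6*x)) = -216] 6·(inner) — divide through by 6, so div: -(-6*x) = -36.
Step 2. [-(-6*x) = -36] LHS negated; negate both sides, so neg: -6*x = 36.
Step 3. [-6*x = 36] -6·(inner) — divide through by -6. So div: x = -6.

Answer: x ∈ {-6}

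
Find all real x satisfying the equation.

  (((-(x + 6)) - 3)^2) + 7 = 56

Step 1. [(((-(x + 6)) - 3)^2) + 7 = 56] +7 is outermost — subtract 7 both sides. So sub: ((-(x + 6)) - 3)^2 = 49.
Step 2. [((-(x + 6)) - 3)^2 = 49] √ both sides: 49 ≥ 0 gives two branches ⇒ sqrt: (-(x + 6)) - 3 = 7 or -7.
Step 3. [(-(x + 6)) - 3 = 7 or -7] 3 comes off first (add 3) ⇒ sub: -(x + 6) = 10 or -4.
Step 4. [-(x + 6) = 10 or -4] flip signs both sides ⇒ neg: x + 6 = -10 or 4.
Step 5. [x + 6 = -10 or 4] the outer +6 inverts by subtracting 6. So sub: x = -16 or -2.

Answer: x ∈ {-16, -2}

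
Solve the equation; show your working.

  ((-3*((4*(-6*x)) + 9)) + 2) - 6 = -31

Step 1. [((-3*((4*(-6*x)) + 9)) + 2) - 6 = -31] the outer -6 inverts by adding 6, so sub: (-3*((4*(-6*x)) + 9)) + 2 = -25.
Step 2. [(-3*((4*(-6*x)) + 9)) + 2 = -25] the outer +2 inverts by subtracting 2, so sub: -3*((4*(-6*x)) + 9) = -27.
Step 3. [-3*((4*(-6*x)) + 9) = -27] LHS = -3·(…); ÷-3 both sides. So div: (4*(-6*x)) + 9 = 9.
Step 4. [(4*(-6*x)) + 9 = 9] the outer +9 inverts by subtracting 9 ⇒ sub: 4*(-6*x) = 0.
Step 5. [4*(-6*x) = 0] 4 out front; divide by 4. So div: -6*x = 0.
Step 6. [-6*x = 0] divide by the outer -6. So div: x = 0.

Answer: x ∈ {0}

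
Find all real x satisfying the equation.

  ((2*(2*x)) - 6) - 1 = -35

Step 1. [((2*(2*x)) - 6) - 1 = -35] 1 comes off first (add 1). So sub: (2*(2*x)) - 6 = -34.
Step 2. [(2*(2*x)) - 6 = -34] the outer -6 inverts by adding 6 ⇒ sub: 2*(2*x) = -28.
Step 3. [2*(2*x) = -28] leading coefficient 2: divide by 2. So div: 2*x = -14.
Step 4. [2*x = -14] leading coefficient 2: divide by 2 ⇒ div: x = -7.

Answer: x ∈ {-7}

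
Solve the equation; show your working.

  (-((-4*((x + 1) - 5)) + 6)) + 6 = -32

Step 1. [(-((-4*((x + 1) - 5)) + 6)) + 6 = -32] subtract 6: x sits inside (… + 6) ⇒ sub: -((-4*((x + 1) - 5)) + 6) = -38.
Step 2. [-((-4*((x + 1) - 5)) + 6) = -38] LHS negated; negate both sides. So neg: (-4*((x + 1) - 5)) + 6 = 38.
Step 3. [(-4*((x + 1) - 5)) + 6 = 38] +6 is outermost — subtract 6 both sides, so sub: -4*((x + 1) - 5) = 32.
Step 4. [-4*((x + 1) - 5) = 32] LHS = -4·(…); ÷-4 both sides. So div: (x + 1) - 5 = -8.
Step 5. [(x + 1) - 5 = -8] -5 is outermost — add 5 both sides, so sub: x + 1 = -3.
Step 6. [x + 1 = -3] peel the +1: subtract 1 from each side, so sub: x = -4.

Answer: x ∈ {-4}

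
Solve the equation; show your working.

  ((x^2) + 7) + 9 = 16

Step 1. [((x^2) + 7) + 9 = 16] the outer +9 inverts by subtracting 9, so sub: (x^2) + 7 = 7.
Step 2. [(x^2) + 7 = 7] the outer +7 inverts by subtracting 7. So sub: x^2 = 0.
Step 3. [x^2 = 0] LHS squared, RHS 0 ≥ 0: apply √ (±), so sqrt: x = 0.

Answer: x ∈ {0}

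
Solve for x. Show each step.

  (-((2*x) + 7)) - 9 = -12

Step 1. [(-((2*x) + 7)) - 9 = -12] 9 comes off first (add 9) ⇒ sub: -((2*x) + 7) = -3.
Step 2. [-((2*x) + 7) = -3] LHS negated; negate both sides, so neg: (2*x) + 7 = 3.
Step 3. [(2*x) + 7 = 3] subtract 7: x sits inside (… + 7) ⇒ sub: 2*x = -4.
Step 4. [2*x = -4] 2 out front; divide by 2, so div: x = -2.

Answer: x ∈ {-2}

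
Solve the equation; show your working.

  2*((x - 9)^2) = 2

Step 1. [2*((x - 9)^2) = 2] divide by the outer 2. So div: (x - 9)^2 = 1.
Step 2. [(x - 9)^2 = 1] 1 ≥ 0, LHS is (·)² — take ±√, so sqrt: x - 9 = 1 or -1.
Step 3. [x - 9 = 1 or -1] -9 is outermost — add 9 both sides. So sub: x = 10 or 8.

Answer: x ∈ {8, 10}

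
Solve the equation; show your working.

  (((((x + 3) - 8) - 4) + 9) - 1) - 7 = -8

Step 1. [(((((x + 3) - 8) - 4) + 9) - 1) - 7 = -8] peel the -7: add 7 from each side ⇒ sub: ((((x + 3) - 8) - 4) + 9) - 1 = -1.
Step 2. [((((x + 3) - 8) - 4) + 9) - 1 = -1] -1 is outermost — add 1 both sides. So sub: (((x + 3) - 8) - 4) + 9 = 0.
Step 3. [(((x + 3) - 8) - 4) + 9 = 0] the outer +9 inverts by subtracting 9. So sub: ((x + 3) - 8) - 4 = -9.
Step 4. [((x + 3) - 8) - 4 = -9] -4 is outermost — add 4 both sides ⇒ sub: (x + 3) - 8 = -5.
Step 5. [(x + 3) - 8 = -5] the outer -8 inverts by adding 8. So sub: x + 3 = 3.
Step 6. [x + 3 = 3] subtract 3: x sits inside (… + 3). So sub: x = 0.

Answer: x ∈ {0}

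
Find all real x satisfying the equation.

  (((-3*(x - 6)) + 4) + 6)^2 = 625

Step 1. [(((-3*(x - 6)) + 4) + 6)^2 = 625] √ both sides: 625 ≥ 0 gives two branches ⇒ sqrt: ((-3*(x - 6)) + 4) + 6 = 25 or -25.
Step 2. [((-3*(x - 6)) + 4) + 6 = 25 or -25] the outer +6 inverts by subtracting 6, so sub: (-3*(x - 6)) + 4 = 19 or -31.
Step 3. [(-3*(x - 6)) + 4 = 19 or -31] subtract 4: x sits inside (… + 4). So sub: -3*(x - 6) = 15 or -35.
Step 4. [-3*(x - 6) = 15 or -35] LHS = -3·(…); ÷-3 both sides ⇒ div: x - 6 = -5 or 35/3.
Step 5. [x - 6 = -5 or 35/3] peel the -6: add 6 from each side ⇒ sub: x = 1 or 53/3.

Answer: x ∈ {1, 53/3}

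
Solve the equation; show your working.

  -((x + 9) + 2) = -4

Step 1. [-((x + 9) + 2) = -4] leading − — multiply by −1, so neg: (x + 9) + 2 = 4.
Step 2. [(x + 9) + 2 = 4] subtract 2: x sits inside (… + 2), so sub: x + 9 = 2.
Step 3. [x + 9 = 2] subtract 9: x sits inside (… + 9) ⇒ sub: x = -7.

Answer: x ∈ {-7}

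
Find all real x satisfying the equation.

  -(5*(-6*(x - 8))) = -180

Step 1. [-(5*(-6*(x - 8))) = -180] flip signs both sides, so neg: 5*(-6*(x - 8)) = 180.
Step 2. [5*(-6*(x - 8)) = 180] divide by the outer 5. So div: -6*(x - 8) = 36.
Step 3. [-6*(x - 8) = 36] divide by the outer -6, so div: x - 8 = -6.
Step 4. [x - 8 = -6] peel the -8: add 8 from each side. So sub: x = 2.

Answer: x ∈ {2}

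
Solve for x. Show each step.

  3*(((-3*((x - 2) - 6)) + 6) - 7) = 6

Step 1. [3*(((-3*((x - 2) - 6)) + 6) - 7) = 6] divide by the outer 3. So div: ((-3*((x - 2) - 6)) + 6) - 7 = 2.
Step 2. [((-3*((x - 2) - 6)) + 6) - 7 = 2] -7 is outermost — add 7 both sides, so sub: (-3*((x - 2) - 6)) + 6 = 9.
Step 3. [(-3*((x - 2) - 6)) + 6 = 9] +6 is outermost — subtract 6 both sides ⇒ sub: -3*((x - 2) - 6) = 3.
Step 4. [-3*((x - 2) - 6) = 3] divide by the outer -3 ⇒ div: (x - 2) - 6 = -1.
Step 5. [(x - 2) - 6 = -1] add 6: x sits inside (… - 6). So sub: x - 2 = 5.
Step 6. [x - 2 = 5] peel the -2: add 2 from each side. So sub: x = 7.

Answer: x ∈ {7}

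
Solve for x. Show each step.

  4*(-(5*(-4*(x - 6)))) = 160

Step 1. [4*(-(5*(-4*(x - 6)))) = 160] 4 out front; divide by 4. So div: -(5*(-4*(x - 6))) = 40.
Step 2. [-(5*(-4*(x - 6))) = 40] leading − — multiply by −1. So neg: 5*(-4*(x - 6)) = -40.
Step 3. [5*(-4*(x - 6)) = -40] 5 out front; divide by 5, so div: -4*(x - 6) = -8.
Step 4. [-4*(x - 6) = -8] LHS = -4·(…); ÷-4 both sides, so div: x - 6 = 2.
Step 5. [x - 6 = 2] -6 is outermost — add 6 both sides. So sub: x = 8.

Answer: x ∈ {8}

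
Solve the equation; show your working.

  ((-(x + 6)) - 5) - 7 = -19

Step 1. [((-(x + 6)) - 5) - 7 = -19] the outer -7 inverts by adding 7 ⇒ sub: (-(x + 6)) - 5 = -12.
Step 2. [(-(x + 6)) - 5 = -12] the outer -5 inverts by adding 5 ⇒ sub: -(x + 6) = -7.
Step 3. [-(x + 6) = -7] LHS negated; negate both sides ⇒ neg: x + 6 = 7.
Step 4. [x + 6 = 7] peel the +6: subtract 6 from each side. So sub: x = 1.

Answer: x ∈ {1}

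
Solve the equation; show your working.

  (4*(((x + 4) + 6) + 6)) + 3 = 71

Step 1. [(4*(((x + 4) + 6) + 6)) + 3 = 71] +3 is outermost — subtract 3 both sides, so sub: 4*(((x + 4) + 6) + 6) = 68.
Step 2. [4*(((x + 4) + 6) + 6) = 68] LHS = 4·(…); ÷4 both sides ⇒ div: ((x + 4) + 6) + 6 = 17.
Step 3. [((x + 4) + 6) + 6 = 17] subtract 6: x sits inside (… + 6). So sub: (x + 4) + 6 = 11.
Step 4. [(x + 4) + 6 = 11] peel the +6: subtract 6 from each side. So sub: x + 4 = 5.
Step 5. [x + 4 = 5] the outer +4 inverts by subtracting 4. So sub: x = 1.

Answer: x ∈ {1}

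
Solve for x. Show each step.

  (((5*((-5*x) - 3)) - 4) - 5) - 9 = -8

Step 1. [(((5*((-5*x) - 3)) - 4) - 5) - 9 = -8] peel the -9: add 9 from each side ⇒ sub: ((5*((-5*x) - 3)) - 4) - 5 = 1.
Step 2. [((5*((-5*x) - 3)) - 4) - 5 = 1] the outer -5 inverts by adding 5 ⇒ sub: (5*((-5*x) - 3)) - 4 = 6.
Step 3. [(5*((-5*x) - 3)) - 4 = 6] -4 is outermost — add 4 both sides ⇒ sub: 5*((-5*x) - 3) = 10.
Step 4. [5*((-5*x) - 3) = 10] 5 out front; divide by 5 ⇒ div: (-5*x) - 3 = 2.
Step 5. [(-5*x) - 3 = 2] peel the -3: add 3 from each side ⇒ sub: -5*x = 5.
Step 6. [-5*x = 5] -5·(inner) — divide through by -5. So div: x = -1.

Answer: x ∈ {-1}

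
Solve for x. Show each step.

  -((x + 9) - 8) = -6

Step 1. [-((x + 9) - 8) = -6] LHS negated; negate both sides, so neg: (x + 9) - 8 = 6.
Step 2. [(x + 9) - 8 = 6] add 8: x sits inside (… - 8). So sub: x + 9 = 14.
Step 3. [x + 9 = 14] the outer +9 inverts by subtracting 9. So sub: x = 5.

Answer: x ∈ {5}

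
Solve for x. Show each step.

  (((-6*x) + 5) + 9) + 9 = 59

Step 1. [(((-6*x) + 5) + 9) + 9 = 59] subtract 9: x sits inside (… + 9). So sub: ((-6*x) + 5) + 9 = 50.
Step 2. [((-6*x) + 5) + 9 = 50] peel the +9: subtract 9 from each side, so sub: (-6*x) + 5 = 41.
Step 3. [(-6*x) + 5 = 41] 5 comes off first (subtract 5), so sub: -6*x = 36.
Step 4. [-6*x = 36] -6·(inner) — divide through by -6, so div: x = -6.

Answer: x ∈ {-6}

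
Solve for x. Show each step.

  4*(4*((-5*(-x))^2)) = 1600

Step 1. [4*(4*((-5*(-x))^2)) = 1600] leading coefficient 4: divide by 4, so div: 4*((-5*(-x))^2) = 400.
Step 2. [4*((-5*(-x))^2) = 400] 4 out front; divide by 4, so div: (-5*(-x))^2 = 100.
Step 3. [(-5*(-x))^2 = 100] LHS squared, RHS 100 ≥ 0: apply √ (±), so sqrt: -5*(-x) = 10 or -10.
Step 4. [-5*(-x) = 10 or -10] -5·(inner) — divide through by -5. So div: -x = -2 or 2.
Step 5. [-x = -2 or 2] leading − — multiply by −1. So neg: x = 2 or -2.

Answer: x ∈ {-2, 2}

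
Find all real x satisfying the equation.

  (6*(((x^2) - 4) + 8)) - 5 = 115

Step 1. [(6*(((x^2) - 4) + 8)) - 5 = 115] add 5: x sits inside (… - 5), so sub: 6*(((x^2) - 4) + 8) = 120.
Step 2. [6*(((x^2) - 4) + 8) = 120] divide by the outer 6 ⇒ div: ((x^2) - 4) + 8 = 20.
Step 3. [((x^2) - 4) + 8 = 20] subtract 8: x sits inside (… + 8), so sub: (x^2) - 4 = 12.
Step 4. [(x^2) - 4 = 12] -4 is outermost — add 4 both sides. So sub: x^2 = 16.
Step 5. [x^2 = 16] √ both sides: 16 ≥ 0 gives two branches. So sqrt: x = 4 or -4.

Answer: x ∈ {-4, 4}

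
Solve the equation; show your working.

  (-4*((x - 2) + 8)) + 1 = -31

Step 1. [(-4*((x - 2) + 8)) + 1 = -31] 1 comes off first (subtract 1), so sub: -4*((x - 2) + 8) = -32.
Step 2. [-4*((x - 2) + 8) = -32] divide by the outer -4, so div: (x - 2) + 8 = 8.
Step 3. [(x - 2) + 8 = 8] subtract 8: x sits inside (… + 8), so sub: x - 2 = 0.
Step 4. [x - 2 = 0] 2 comes off first (add 2), so sub: x = 2.

Answer: x ∈ {2}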